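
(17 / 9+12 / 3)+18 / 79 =4349 / 711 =6.12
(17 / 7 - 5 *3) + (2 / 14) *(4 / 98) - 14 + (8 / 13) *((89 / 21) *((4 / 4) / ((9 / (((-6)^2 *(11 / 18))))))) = -20.19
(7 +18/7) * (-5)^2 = 1675/7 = 239.29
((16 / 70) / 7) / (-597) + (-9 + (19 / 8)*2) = -2486537 / 585060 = -4.25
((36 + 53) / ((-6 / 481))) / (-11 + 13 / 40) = 856180 / 1281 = 668.37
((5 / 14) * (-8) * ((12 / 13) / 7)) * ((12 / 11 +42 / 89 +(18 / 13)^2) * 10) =-1381838400 / 105392287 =-13.11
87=87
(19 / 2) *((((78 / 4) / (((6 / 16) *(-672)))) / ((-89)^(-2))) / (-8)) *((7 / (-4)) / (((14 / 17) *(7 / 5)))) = -166301395 / 150528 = -1104.79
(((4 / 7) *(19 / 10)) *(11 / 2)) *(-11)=-2299 / 35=-65.69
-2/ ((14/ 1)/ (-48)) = 48/ 7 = 6.86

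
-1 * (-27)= 27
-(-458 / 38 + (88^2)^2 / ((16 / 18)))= -1281848603 / 19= -67465715.95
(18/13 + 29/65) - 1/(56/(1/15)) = 19979/10920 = 1.83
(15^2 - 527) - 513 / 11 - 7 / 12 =-46097 / 132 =-349.22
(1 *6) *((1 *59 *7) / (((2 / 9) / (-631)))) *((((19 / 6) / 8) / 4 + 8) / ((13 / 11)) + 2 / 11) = -453012188769 / 9152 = -49498709.44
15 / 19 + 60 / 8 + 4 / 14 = 2281 / 266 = 8.58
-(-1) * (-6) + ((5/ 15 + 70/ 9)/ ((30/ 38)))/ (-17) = -15157/ 2295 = -6.60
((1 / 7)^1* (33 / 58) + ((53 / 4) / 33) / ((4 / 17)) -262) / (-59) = 27890593 / 6323856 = 4.41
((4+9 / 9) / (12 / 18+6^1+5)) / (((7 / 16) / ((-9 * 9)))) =-3888 / 49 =-79.35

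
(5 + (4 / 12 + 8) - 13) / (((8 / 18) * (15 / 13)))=13 / 20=0.65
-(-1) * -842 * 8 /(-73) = 92.27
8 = 8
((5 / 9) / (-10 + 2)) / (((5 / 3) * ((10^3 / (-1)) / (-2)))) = -1 / 12000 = -0.00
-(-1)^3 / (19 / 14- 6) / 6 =-7 / 195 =-0.04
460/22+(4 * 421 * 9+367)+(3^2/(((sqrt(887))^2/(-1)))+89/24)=3640752101/234168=15547.61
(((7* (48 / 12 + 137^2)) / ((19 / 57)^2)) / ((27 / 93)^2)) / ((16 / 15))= 631429855 / 48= 13154788.65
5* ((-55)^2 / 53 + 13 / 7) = 109320 / 371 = 294.66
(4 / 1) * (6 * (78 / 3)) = 624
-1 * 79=-79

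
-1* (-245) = 245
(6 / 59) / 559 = 6 / 32981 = 0.00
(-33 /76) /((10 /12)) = -99 /190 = -0.52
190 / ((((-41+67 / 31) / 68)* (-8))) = 41.58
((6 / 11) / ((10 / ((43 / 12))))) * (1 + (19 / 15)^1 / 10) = 7267 / 33000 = 0.22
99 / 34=2.91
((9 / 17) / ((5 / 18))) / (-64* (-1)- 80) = -81 / 680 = -0.12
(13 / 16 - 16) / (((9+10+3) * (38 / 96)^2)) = -17496 / 3971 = -4.41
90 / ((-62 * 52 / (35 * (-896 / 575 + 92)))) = -819063 / 9269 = -88.37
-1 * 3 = -3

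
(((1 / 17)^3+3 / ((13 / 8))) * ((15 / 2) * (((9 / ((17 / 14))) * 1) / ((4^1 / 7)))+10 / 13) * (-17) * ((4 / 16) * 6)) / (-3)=10221149375 / 6642376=1538.78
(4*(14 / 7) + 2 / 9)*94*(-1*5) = -34780 / 9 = -3864.44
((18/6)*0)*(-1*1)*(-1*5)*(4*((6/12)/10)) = 0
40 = 40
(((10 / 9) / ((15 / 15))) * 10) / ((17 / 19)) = 1900 / 153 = 12.42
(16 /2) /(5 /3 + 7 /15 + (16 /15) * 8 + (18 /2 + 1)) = 12 /31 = 0.39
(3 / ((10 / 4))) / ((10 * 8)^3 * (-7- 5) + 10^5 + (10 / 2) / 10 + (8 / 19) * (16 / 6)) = -684 / 3445079075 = -0.00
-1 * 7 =-7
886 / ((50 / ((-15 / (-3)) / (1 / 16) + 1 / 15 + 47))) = 844358 / 375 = 2251.62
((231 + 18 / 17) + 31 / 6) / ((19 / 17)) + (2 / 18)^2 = 653357 / 3078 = 212.27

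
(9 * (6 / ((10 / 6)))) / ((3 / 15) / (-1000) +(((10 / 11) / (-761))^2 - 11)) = -2.95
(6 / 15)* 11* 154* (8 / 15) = 27104 / 75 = 361.39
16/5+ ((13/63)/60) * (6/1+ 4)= 6113/1890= 3.23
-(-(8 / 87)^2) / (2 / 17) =544 / 7569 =0.07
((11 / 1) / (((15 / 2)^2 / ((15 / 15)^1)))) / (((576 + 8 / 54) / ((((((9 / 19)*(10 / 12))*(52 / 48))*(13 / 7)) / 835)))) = 5577 / 17275715800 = 0.00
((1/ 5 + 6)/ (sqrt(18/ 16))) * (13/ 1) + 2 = 2 + 806 * sqrt(2)/ 15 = 77.99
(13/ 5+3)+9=73/ 5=14.60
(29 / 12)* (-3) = -29 / 4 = -7.25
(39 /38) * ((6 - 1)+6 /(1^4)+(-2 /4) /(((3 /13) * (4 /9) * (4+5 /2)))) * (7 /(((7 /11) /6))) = 52767 /76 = 694.30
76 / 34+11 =225 / 17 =13.24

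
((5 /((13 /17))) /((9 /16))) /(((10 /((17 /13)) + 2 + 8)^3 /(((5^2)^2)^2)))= 10440125 /12636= 826.22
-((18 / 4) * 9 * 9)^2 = -531441 / 4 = -132860.25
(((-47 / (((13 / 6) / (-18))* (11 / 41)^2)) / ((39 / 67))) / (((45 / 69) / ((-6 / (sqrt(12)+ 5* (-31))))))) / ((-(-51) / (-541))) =-49004776266648 / 8347711229 -3161598468816* sqrt(3) / 41738556145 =-6001.64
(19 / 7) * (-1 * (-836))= 15884 / 7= 2269.14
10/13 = 0.77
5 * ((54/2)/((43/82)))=11070/43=257.44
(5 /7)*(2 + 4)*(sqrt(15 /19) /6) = 5*sqrt(285) /133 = 0.63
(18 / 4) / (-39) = -3 / 26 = -0.12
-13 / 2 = -6.50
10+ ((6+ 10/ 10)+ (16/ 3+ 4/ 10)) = 22.73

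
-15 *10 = -150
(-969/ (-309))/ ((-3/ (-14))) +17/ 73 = 335359/ 22557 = 14.87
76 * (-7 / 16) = -133 / 4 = -33.25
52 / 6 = 26 / 3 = 8.67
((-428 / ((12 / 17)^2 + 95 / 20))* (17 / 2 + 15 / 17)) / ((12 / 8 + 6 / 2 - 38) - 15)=9284176 / 588499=15.78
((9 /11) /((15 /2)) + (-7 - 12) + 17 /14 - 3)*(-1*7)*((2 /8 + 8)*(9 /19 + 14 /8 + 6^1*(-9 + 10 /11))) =-369924435 /6688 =-55311.67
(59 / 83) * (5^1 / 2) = 295 / 166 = 1.78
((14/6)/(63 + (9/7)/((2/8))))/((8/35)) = 1715/11448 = 0.15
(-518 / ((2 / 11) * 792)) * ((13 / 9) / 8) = -3367 / 5184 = -0.65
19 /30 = 0.63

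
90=90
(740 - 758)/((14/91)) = -117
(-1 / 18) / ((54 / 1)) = -1 / 972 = -0.00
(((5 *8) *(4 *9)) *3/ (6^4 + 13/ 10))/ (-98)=-21600/ 635677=-0.03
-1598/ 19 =-84.11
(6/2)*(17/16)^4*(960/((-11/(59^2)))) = -13083147045/11264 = -1161500.98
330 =330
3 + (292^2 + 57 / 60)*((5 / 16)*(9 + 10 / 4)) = 306423.91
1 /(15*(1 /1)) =1 /15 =0.07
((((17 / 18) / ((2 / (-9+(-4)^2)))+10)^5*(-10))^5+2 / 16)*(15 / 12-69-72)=17809415444886601187883083620837844999931338288019074556178357262570956261 / 101035159683095507580392450057067036672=176269483818773509009514400000000000.00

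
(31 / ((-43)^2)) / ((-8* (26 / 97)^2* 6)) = -291679 / 59996352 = -0.00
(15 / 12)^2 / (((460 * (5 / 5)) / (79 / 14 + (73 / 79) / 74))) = 289285 / 15059296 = 0.02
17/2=8.50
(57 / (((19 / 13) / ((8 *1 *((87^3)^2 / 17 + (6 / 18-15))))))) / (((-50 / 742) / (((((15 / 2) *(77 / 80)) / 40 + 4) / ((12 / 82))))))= -1376489299997391645247 / 408000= -3373748284307332.46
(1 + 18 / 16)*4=8.50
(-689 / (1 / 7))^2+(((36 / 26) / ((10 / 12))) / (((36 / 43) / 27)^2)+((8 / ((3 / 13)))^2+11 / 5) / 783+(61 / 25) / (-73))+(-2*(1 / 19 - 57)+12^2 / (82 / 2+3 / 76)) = 921952330057016945681 / 39631404138300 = 23263176.01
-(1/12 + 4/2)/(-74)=25/888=0.03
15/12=5/4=1.25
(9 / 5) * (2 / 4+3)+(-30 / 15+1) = 53 / 10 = 5.30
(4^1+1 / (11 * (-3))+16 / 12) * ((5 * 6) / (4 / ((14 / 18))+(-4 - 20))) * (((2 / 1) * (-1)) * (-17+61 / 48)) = -4624375 / 17424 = -265.40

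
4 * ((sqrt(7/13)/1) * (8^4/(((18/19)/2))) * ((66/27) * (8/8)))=6848512 * sqrt(91)/1053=62042.39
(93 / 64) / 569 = 93 / 36416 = 0.00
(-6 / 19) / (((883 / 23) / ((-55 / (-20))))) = -0.02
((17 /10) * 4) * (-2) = -68 /5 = -13.60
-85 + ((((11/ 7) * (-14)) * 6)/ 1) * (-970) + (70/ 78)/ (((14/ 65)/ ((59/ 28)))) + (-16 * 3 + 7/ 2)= 21490439/ 168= 127919.28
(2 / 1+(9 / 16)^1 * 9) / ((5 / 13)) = 1469 / 80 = 18.36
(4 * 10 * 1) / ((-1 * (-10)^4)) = -1 / 250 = -0.00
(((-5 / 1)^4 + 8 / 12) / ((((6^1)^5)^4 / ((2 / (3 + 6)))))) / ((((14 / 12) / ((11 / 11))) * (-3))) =-1877 / 172753486292975616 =-0.00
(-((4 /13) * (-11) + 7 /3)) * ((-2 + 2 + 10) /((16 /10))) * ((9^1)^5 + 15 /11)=110965475 /286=387991.17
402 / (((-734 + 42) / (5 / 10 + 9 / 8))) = -2613 / 2768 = -0.94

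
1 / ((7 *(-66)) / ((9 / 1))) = -3 / 154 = -0.02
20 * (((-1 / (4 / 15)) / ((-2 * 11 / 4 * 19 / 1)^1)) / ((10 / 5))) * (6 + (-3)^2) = 1125 / 209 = 5.38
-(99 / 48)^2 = -1089 / 256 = -4.25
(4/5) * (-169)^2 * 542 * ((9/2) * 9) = 2507770044/5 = 501554008.80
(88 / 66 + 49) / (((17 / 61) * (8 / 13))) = 119743 / 408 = 293.49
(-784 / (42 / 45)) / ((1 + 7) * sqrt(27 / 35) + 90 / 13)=318500 / 79 - 94640 * sqrt(105) / 237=-60.22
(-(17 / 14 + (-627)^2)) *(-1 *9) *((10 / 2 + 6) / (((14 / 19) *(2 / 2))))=10352691063 / 196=52819852.36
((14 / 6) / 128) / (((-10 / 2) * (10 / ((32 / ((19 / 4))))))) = -7 / 2850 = -0.00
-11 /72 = -0.15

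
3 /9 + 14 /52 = 47 /78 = 0.60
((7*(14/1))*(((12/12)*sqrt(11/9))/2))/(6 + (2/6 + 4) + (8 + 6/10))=245*sqrt(11)/284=2.86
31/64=0.48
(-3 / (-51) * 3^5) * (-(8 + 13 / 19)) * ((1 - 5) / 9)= 17820 / 323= 55.17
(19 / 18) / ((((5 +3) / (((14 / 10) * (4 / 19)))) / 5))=7 / 36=0.19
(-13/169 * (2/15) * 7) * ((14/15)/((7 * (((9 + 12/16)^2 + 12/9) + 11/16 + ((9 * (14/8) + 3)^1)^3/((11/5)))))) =-19712/6369835875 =-0.00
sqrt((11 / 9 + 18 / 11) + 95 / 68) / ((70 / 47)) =1.39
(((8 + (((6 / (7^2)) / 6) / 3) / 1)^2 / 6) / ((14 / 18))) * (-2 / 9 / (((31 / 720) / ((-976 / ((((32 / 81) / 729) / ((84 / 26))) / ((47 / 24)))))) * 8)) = 390878619184845 / 3870412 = 100991475.63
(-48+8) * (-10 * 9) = 3600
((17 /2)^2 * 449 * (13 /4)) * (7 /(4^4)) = 11808251 /4096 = 2882.87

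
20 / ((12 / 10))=50 / 3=16.67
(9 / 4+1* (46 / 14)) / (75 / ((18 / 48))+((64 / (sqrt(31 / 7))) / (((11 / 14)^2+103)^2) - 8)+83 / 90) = 0.03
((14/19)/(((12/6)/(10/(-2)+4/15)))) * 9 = -1491/95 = -15.69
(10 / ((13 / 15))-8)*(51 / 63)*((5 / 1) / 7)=3910 / 1911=2.05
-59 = -59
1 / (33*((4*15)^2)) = 1 / 118800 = 0.00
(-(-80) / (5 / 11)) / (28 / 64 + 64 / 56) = 111.37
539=539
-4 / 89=-0.04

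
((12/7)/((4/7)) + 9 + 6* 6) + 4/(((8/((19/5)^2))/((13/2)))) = 9493/100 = 94.93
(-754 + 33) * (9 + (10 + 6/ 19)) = -264607/ 19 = -13926.68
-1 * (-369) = 369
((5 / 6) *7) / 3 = 35 / 18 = 1.94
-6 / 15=-2 / 5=-0.40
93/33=31/11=2.82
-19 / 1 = -19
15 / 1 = 15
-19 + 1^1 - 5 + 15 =-8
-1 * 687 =-687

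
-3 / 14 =-0.21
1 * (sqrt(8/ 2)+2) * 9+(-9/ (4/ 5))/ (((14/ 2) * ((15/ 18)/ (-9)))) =747/ 14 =53.36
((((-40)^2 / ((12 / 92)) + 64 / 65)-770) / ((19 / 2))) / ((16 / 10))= 1121021 / 1482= 756.42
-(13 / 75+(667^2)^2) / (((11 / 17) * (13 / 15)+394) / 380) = -19179050942921696 / 100613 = -190621996590.12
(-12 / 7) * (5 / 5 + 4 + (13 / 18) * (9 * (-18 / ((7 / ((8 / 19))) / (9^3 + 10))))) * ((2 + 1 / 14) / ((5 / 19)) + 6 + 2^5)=700713546 / 1715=408579.33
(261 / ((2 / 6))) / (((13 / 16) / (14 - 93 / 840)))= 6090174 / 455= 13385.00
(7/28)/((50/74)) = 0.37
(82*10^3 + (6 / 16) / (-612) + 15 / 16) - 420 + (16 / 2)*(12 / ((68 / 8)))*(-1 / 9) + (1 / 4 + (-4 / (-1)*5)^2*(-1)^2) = 44597083 / 544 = 81979.93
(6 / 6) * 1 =1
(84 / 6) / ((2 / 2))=14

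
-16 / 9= -1.78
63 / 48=21 / 16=1.31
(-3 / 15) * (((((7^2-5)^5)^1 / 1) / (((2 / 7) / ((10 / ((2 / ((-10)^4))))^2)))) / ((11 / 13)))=-341076736000000000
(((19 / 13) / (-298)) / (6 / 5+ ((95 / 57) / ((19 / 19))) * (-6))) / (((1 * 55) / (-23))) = -437 / 1875016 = -0.00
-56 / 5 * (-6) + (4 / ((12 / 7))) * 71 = 3493 / 15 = 232.87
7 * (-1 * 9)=-63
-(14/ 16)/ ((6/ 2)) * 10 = -35/ 12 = -2.92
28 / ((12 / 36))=84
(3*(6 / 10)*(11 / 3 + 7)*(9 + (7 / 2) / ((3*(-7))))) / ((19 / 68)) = 57664 / 95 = 606.99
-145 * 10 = -1450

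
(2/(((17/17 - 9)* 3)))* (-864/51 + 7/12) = 3337/2448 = 1.36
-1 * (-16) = 16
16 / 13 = 1.23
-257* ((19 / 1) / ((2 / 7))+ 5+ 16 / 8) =-37779 / 2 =-18889.50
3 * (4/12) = 1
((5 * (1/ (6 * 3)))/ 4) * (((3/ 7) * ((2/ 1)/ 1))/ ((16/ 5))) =25/ 1344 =0.02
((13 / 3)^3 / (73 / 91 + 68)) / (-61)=-199927 / 10311867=-0.02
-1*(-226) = 226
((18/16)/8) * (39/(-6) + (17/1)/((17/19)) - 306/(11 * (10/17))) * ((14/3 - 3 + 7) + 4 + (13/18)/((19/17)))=-65.13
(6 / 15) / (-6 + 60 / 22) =-11 / 90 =-0.12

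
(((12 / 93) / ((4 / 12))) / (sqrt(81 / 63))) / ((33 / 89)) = 356*sqrt(7) / 1023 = 0.92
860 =860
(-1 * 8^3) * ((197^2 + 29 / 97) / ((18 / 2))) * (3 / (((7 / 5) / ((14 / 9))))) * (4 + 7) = -7852472320 / 97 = -80953322.89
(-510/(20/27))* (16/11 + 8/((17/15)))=-5861.45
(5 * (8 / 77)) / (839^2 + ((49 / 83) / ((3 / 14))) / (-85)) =846600 / 1147183520483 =0.00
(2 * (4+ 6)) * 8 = 160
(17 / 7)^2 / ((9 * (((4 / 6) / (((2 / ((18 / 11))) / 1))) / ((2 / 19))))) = 3179 / 25137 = 0.13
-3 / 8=-0.38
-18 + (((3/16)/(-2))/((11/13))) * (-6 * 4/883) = -18.00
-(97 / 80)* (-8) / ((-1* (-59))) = 97 / 590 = 0.16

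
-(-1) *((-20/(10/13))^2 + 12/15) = 3384/5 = 676.80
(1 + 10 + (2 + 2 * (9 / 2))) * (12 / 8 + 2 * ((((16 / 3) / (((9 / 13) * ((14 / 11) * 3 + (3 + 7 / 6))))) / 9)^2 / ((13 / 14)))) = 61124162209 / 1822179969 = 33.54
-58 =-58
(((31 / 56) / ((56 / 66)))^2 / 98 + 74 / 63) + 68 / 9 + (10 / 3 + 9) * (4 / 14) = 26582226953 / 2168506368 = 12.26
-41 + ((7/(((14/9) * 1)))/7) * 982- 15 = 575.29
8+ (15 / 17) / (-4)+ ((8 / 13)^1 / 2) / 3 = 20903 / 2652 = 7.88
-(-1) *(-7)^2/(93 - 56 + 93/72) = 1176/919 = 1.28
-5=-5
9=9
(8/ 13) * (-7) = -56/ 13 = -4.31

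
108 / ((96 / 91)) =819 / 8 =102.38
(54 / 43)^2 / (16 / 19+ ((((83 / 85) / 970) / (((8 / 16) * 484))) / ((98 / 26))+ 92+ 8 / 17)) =54168053108400 / 3205039224024349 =0.02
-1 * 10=-10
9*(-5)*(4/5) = -36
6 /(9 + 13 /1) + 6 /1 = 69 /11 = 6.27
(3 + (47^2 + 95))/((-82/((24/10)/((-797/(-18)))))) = -249156/163385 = -1.52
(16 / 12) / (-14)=-2 / 21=-0.10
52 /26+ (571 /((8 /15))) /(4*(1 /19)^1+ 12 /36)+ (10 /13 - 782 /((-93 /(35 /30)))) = 57484985 /29016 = 1981.15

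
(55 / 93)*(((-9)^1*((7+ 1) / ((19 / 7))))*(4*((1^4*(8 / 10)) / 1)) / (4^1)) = -12.55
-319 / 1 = -319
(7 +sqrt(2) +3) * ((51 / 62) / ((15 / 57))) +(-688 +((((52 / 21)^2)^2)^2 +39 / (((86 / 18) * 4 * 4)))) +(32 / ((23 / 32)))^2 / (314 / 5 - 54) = 969 * sqrt(2) / 310 +4611678590559184797803 / 4694105510762743152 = 986.86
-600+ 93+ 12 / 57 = -506.79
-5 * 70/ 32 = -175/ 16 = -10.94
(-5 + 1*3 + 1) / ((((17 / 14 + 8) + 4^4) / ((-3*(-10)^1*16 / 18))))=-1120 / 11139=-0.10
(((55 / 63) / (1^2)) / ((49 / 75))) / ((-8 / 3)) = -1375 / 2744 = -0.50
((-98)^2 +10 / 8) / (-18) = -4269 / 8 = -533.62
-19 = -19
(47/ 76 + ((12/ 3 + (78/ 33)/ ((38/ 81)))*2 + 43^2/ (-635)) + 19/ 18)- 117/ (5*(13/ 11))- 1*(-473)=2245722797/ 4777740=470.04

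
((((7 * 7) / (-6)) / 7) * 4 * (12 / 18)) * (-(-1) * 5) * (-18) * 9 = 2520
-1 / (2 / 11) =-11 / 2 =-5.50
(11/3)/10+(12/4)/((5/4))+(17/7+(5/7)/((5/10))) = 1391/210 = 6.62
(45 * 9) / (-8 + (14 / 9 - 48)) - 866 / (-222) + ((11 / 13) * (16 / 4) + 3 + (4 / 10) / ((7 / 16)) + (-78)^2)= 4304473189 / 707070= 6087.76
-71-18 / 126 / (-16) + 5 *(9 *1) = -2911 / 112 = -25.99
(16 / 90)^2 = 64 / 2025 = 0.03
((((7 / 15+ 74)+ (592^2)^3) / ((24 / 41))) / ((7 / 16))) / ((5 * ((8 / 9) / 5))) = 26473133888828912357 / 140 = 189093813491635088.26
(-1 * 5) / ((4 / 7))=-8.75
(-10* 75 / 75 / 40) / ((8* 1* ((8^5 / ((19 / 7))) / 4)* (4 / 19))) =-361 / 7340032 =-0.00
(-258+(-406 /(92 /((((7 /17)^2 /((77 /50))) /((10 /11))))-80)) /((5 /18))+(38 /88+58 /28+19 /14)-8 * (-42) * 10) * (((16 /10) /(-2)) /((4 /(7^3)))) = -278564555227 /1308340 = -212914.50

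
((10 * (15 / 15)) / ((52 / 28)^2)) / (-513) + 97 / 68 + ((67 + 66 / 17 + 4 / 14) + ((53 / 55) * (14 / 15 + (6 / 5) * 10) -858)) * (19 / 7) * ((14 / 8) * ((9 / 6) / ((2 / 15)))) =-375675460415183 / 9078909840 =-41378.92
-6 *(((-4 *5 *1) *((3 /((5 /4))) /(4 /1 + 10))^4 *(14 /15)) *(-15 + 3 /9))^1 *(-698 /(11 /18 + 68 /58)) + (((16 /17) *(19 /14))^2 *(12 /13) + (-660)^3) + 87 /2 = -287495399.78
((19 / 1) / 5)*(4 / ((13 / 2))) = 152 / 65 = 2.34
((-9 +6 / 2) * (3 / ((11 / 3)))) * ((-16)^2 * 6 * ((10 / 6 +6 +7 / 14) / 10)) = -338688 / 55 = -6157.96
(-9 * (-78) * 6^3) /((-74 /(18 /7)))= -1364688 /259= -5269.07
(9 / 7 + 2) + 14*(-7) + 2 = -92.71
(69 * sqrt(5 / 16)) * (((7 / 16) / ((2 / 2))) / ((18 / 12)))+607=161 * sqrt(5) / 32+607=618.25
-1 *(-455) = 455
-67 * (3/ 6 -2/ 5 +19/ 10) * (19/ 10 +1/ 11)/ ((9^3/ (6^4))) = -78256/ 165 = -474.28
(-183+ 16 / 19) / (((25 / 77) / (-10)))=532994 / 95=5610.46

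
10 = 10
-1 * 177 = -177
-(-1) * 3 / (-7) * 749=-321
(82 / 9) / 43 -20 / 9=-778 / 387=-2.01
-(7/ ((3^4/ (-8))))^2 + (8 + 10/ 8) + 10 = 492653/ 26244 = 18.77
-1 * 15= -15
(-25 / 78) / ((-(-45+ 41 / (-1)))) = -25 / 6708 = -0.00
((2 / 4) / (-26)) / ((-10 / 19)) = 19 / 520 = 0.04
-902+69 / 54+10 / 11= -178163 / 198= -899.81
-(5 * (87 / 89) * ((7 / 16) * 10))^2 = -231800625 / 506944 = -457.25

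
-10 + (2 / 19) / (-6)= -571 / 57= -10.02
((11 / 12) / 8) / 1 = 11 / 96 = 0.11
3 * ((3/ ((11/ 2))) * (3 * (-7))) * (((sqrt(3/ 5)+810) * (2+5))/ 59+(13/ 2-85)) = -392553/ 649-2646 * sqrt(15)/ 3245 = -608.02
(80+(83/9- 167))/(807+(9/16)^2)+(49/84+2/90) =18943357/37201140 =0.51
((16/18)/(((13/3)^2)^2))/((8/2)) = 18/28561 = 0.00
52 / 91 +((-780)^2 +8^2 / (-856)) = 455691972 / 749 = 608400.50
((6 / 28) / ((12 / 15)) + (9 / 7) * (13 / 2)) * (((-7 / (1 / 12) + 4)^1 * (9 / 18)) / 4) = -345 / 4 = -86.25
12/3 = 4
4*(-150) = -600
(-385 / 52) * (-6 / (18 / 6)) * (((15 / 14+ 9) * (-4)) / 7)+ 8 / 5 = -38047 / 455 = -83.62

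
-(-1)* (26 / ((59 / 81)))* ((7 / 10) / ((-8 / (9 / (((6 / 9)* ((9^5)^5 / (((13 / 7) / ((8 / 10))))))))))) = -169 / 1239498308881772005119552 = -0.00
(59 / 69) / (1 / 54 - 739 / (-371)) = 394002 / 926371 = 0.43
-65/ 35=-1.86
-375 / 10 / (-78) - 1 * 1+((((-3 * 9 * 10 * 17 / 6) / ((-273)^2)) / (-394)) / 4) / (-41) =-0.52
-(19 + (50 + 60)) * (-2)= 258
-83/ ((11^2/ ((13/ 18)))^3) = -182351/ 10331743752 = -0.00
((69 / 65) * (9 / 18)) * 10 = 69 / 13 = 5.31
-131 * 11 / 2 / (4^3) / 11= -131 / 128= -1.02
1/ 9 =0.11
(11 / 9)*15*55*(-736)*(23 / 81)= -51207200 / 243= -210729.22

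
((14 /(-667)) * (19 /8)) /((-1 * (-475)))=-7 /66700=-0.00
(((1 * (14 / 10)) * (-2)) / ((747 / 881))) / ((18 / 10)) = -12334 / 6723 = -1.83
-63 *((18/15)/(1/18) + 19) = -12789/5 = -2557.80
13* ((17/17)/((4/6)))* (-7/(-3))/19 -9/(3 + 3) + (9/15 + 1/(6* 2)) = 1799/1140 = 1.58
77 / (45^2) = 0.04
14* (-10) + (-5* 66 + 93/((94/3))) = -43901/94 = -467.03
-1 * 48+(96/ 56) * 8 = -240/ 7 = -34.29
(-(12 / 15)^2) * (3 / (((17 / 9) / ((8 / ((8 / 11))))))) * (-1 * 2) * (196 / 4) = 465696 / 425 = 1095.76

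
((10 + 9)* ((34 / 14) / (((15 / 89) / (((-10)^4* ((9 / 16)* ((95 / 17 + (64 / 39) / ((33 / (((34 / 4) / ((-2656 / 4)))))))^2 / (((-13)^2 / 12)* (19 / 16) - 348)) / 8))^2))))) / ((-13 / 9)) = -3585062085920011077249289875506200000 / 4307332875045220948483379512689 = -832316.00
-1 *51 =-51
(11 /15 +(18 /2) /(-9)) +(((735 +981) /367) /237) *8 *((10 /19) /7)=-14737876 /57841035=-0.25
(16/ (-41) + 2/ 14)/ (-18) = 71/ 5166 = 0.01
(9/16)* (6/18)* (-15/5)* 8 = -9/2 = -4.50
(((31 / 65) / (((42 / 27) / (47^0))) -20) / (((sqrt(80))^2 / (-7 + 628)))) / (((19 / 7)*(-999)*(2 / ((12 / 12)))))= 412183 / 14622400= 0.03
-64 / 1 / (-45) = 64 / 45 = 1.42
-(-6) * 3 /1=18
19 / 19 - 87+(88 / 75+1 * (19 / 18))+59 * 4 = 152.23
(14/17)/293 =14/4981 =0.00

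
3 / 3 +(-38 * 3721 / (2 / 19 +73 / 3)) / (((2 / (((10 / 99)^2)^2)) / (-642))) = 2889489231577 / 14867891577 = 194.34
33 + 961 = 994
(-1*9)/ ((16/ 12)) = -27/ 4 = -6.75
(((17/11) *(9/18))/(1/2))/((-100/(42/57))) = -119/10450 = -0.01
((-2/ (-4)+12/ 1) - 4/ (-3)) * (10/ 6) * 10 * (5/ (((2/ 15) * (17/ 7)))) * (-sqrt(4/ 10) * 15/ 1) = -363125 * sqrt(10)/ 34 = -33773.59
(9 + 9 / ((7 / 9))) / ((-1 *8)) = -18 / 7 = -2.57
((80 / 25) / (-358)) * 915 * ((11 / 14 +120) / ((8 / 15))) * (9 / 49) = -41776155 / 122794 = -340.21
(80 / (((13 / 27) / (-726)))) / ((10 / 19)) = -2979504 / 13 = -229192.62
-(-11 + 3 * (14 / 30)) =48 / 5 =9.60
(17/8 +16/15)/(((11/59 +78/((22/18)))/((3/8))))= 248567/13292480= 0.02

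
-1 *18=-18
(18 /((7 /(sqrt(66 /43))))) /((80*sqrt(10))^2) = 9*sqrt(2838) /9632000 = 0.00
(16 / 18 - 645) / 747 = -5797 / 6723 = -0.86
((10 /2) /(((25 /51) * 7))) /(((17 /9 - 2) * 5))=-459 /175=-2.62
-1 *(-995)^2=-990025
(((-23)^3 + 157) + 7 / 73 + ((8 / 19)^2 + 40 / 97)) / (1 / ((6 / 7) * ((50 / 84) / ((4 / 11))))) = -8442143046425 / 501023236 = -16849.80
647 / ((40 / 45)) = 727.88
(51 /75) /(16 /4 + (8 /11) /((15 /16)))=561 /3940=0.14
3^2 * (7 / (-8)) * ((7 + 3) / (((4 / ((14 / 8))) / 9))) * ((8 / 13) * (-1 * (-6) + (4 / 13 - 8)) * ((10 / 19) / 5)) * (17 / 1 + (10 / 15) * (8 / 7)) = 3877335 / 6422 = 603.76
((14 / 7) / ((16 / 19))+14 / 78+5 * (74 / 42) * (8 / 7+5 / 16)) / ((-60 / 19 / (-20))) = 2977433 / 30576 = 97.38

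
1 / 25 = 0.04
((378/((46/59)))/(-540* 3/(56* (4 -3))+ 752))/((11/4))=624456/2561119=0.24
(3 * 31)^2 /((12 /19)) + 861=58221 /4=14555.25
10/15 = 2/3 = 0.67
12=12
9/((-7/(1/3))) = -3/7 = -0.43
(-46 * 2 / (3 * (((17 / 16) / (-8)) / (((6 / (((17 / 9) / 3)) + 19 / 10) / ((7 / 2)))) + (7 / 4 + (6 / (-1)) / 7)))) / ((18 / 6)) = -160165376 / 13352355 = -12.00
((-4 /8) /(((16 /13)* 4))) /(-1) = 0.10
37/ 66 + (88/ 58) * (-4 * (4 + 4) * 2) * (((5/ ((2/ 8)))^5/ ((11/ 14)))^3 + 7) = -138110042112000000014299109/ 21054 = -6559800613280136791787.74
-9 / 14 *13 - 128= -136.36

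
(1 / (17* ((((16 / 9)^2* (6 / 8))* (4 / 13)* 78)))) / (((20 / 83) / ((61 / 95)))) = 45567 / 16537600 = 0.00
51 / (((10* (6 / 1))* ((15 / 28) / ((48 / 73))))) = 1904 / 1825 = 1.04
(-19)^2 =361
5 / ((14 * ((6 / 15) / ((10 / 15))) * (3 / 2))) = 25 / 63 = 0.40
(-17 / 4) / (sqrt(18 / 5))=-17*sqrt(10) / 24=-2.24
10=10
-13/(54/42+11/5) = -455/122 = -3.73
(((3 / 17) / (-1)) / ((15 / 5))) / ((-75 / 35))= 7 / 255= 0.03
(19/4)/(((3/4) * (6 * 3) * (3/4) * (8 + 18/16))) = 0.05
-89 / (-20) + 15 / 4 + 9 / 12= 179 / 20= 8.95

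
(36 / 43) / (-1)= -36 / 43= -0.84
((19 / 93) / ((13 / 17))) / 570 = 17 / 36270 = 0.00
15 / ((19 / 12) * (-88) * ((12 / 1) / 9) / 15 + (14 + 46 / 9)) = 2025 / 908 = 2.23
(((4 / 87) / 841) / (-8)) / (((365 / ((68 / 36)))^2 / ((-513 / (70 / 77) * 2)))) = 60401 / 292430207250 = 0.00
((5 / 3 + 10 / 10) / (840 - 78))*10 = 40 / 1143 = 0.03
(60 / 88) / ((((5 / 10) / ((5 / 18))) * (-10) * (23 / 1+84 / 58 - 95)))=145 / 270072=0.00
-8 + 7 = -1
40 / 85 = 8 / 17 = 0.47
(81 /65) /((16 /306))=12393 /520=23.83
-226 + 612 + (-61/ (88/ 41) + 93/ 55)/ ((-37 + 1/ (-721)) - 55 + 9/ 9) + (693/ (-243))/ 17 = 5116555053739/ 13250999520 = 386.13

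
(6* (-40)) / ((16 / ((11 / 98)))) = -165 / 98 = -1.68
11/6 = 1.83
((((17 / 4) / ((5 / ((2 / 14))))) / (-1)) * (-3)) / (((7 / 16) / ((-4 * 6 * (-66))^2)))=511847424 / 245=2089173.16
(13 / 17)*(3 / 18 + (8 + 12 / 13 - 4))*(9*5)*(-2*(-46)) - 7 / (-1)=274049 / 17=16120.53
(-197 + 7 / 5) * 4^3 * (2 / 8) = -15648 / 5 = -3129.60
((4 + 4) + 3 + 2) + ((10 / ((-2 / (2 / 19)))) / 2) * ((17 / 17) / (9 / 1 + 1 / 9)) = 20209 / 1558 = 12.97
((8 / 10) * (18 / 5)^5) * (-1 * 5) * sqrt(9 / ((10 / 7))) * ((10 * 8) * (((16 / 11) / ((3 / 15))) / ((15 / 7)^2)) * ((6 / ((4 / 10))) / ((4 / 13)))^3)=-14646071801088 * sqrt(70) / 1375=-89118420521.59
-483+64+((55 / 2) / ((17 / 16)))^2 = 72509 / 289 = 250.90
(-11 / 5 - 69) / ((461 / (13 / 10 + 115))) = -207014 / 11525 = -17.96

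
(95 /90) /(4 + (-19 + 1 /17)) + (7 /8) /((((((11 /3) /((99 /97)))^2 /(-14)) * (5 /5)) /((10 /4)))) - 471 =-40733130745 /86035896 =-473.44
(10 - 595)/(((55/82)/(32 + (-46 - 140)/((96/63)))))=628407/8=78550.88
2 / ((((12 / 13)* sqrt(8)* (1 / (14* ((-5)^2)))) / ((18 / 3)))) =2275* sqrt(2) / 2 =1608.67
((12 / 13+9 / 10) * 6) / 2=711 / 130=5.47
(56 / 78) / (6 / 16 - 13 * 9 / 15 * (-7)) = 0.01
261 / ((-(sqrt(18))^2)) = -29 / 2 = -14.50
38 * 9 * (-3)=-1026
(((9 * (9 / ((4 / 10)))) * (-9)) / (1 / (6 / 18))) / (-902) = 1215 / 1804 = 0.67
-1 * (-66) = 66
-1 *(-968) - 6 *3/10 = 966.20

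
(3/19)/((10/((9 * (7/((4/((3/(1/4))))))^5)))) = 110270727/190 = 580372.25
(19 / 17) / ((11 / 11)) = 19 / 17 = 1.12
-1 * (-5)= 5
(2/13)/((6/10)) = 0.26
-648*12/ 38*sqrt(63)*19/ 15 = -3888*sqrt(7)/ 5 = -2057.34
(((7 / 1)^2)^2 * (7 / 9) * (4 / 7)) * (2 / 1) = 19208 / 9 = 2134.22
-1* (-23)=23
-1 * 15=-15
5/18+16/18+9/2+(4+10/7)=233/21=11.10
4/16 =0.25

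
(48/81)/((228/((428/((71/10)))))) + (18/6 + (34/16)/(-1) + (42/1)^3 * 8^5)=2122192434086611/874152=2427715585.03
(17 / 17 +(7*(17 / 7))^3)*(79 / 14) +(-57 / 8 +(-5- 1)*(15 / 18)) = 221735 / 8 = 27716.88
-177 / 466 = -0.38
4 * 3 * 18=216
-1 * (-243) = 243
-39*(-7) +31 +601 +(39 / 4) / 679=2458019 / 2716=905.01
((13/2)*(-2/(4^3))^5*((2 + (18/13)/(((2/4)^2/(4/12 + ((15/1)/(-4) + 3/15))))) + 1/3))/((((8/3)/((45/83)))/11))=298881/44560285696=0.00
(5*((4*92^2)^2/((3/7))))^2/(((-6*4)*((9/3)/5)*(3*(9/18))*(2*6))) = -502954495674810368000/729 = -689923862379712438.96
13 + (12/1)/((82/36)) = 749/41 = 18.27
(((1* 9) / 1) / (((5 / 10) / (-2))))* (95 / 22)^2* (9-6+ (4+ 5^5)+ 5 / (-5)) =-254315475 / 121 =-2101780.79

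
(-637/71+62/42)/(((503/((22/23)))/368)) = -3933952/749973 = -5.25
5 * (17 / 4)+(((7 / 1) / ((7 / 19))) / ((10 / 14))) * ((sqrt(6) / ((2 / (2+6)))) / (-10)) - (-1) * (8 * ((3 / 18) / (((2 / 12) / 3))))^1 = 181 / 4 - 266 * sqrt(6) / 25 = 19.19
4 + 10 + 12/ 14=104/ 7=14.86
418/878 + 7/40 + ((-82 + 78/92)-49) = -52302901/403880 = -129.50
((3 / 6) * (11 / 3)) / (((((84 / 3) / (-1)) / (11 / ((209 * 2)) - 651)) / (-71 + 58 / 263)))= -1688423935 / 559664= -3016.85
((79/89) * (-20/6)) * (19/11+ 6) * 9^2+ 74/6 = -5402927/2937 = -1839.61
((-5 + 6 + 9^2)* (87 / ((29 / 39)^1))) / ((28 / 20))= 47970 / 7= 6852.86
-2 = -2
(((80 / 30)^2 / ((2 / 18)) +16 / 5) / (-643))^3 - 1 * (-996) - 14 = 32632768101194 / 33230963375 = 982.00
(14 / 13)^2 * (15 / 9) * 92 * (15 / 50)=9016 / 169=53.35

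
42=42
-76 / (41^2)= -0.05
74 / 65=1.14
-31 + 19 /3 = -74 /3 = -24.67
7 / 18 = 0.39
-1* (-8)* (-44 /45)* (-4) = 1408 /45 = 31.29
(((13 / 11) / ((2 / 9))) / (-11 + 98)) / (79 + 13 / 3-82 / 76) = 0.00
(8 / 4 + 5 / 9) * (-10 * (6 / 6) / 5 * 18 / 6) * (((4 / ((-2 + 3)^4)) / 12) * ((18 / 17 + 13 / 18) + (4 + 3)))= -61801 / 1377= -44.88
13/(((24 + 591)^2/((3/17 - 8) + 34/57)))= -91039/366500025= -0.00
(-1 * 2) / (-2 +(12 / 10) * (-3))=0.36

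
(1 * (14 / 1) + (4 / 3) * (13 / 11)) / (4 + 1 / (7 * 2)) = 7196 / 1881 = 3.83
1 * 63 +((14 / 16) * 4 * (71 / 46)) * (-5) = 3311 / 92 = 35.99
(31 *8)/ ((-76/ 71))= -4402/ 19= -231.68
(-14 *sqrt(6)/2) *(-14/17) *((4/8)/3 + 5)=1519 *sqrt(6)/51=72.96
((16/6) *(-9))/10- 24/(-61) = -612/305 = -2.01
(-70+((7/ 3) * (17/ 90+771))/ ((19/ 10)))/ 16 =54.82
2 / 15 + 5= 77 / 15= 5.13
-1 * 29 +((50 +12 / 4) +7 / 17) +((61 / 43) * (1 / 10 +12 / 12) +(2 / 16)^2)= 6079079 / 233920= 25.99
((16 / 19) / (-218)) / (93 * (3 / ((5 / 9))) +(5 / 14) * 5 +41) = -560 / 79006579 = -0.00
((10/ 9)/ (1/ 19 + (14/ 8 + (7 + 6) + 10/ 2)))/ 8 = 19/ 2709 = 0.01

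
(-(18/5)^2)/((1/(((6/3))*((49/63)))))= -504/25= -20.16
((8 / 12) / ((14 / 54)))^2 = 6.61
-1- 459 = -460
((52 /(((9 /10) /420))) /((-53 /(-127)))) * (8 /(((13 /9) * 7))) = 2438400 /53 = 46007.55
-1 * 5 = -5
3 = 3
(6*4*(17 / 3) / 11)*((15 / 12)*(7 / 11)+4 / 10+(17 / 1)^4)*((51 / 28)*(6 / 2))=47793070683 / 8470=5642629.36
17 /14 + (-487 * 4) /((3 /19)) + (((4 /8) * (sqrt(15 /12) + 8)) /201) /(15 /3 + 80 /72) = -1909260641 /154770 + 3 * sqrt(5) /14740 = -12336.12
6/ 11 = 0.55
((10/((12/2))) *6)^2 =100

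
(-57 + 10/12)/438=-337/2628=-0.13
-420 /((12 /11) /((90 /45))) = -770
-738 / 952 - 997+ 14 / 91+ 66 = -5764873 / 6188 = -931.62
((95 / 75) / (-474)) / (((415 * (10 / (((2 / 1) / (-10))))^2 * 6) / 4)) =-19 / 11064937500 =-0.00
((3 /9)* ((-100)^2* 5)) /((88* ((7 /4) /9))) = 75000 /77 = 974.03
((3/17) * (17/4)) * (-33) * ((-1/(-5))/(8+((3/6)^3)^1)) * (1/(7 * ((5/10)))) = -396/2275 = -0.17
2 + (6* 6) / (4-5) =-34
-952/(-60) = 238/15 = 15.87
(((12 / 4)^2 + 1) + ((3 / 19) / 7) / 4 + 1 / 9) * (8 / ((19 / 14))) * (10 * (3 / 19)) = 1937560 / 20577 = 94.16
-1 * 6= -6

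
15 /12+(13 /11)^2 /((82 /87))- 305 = -5998209 /19844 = -302.27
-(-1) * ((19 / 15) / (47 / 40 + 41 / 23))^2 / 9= 12222016 / 599711121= 0.02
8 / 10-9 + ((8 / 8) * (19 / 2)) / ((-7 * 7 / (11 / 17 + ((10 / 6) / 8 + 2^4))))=-2292659 / 199920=-11.47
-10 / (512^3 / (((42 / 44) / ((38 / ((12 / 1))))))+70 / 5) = -315 / 14025753017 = -0.00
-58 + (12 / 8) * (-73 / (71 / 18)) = -85.76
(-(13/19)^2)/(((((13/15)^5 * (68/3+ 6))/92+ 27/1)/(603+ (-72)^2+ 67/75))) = -102504422943000/1027188262489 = -99.79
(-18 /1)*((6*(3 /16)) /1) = -81 /4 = -20.25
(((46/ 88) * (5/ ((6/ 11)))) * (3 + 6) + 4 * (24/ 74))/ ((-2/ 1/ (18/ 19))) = -118341/ 5624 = -21.04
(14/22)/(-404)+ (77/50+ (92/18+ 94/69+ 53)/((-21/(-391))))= 23284089391/20997900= 1108.88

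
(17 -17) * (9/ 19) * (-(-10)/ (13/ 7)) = 0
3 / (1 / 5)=15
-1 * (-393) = 393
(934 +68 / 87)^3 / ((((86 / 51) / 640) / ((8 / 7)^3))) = 4367802344660008960 / 9438543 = 462762350572.54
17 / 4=4.25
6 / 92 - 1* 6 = -5.93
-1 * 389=-389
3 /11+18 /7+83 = 6610 /77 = 85.84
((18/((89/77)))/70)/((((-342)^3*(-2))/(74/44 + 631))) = 13919/7911444960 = 0.00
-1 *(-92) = 92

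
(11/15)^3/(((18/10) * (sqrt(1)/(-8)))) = -10648/6075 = -1.75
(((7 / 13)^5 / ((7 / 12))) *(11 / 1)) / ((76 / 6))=0.07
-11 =-11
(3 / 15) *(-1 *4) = -4 / 5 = -0.80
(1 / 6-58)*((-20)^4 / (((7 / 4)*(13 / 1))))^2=-2860588495.75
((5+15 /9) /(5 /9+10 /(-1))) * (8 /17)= -96 /289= -0.33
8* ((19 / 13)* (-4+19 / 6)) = -380 / 39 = -9.74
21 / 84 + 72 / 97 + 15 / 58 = 1.25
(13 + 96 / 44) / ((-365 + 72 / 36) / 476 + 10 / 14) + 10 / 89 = -7072258 / 22517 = -314.09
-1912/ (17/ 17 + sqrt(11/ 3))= 717 - 239 * sqrt(33)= -655.95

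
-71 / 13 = -5.46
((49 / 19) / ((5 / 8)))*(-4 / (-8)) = 2.06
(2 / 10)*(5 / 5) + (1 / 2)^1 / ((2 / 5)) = 29 / 20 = 1.45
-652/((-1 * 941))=0.69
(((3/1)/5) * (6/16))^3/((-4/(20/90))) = -81/128000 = -0.00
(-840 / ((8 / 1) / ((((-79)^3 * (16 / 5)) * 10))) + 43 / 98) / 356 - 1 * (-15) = 162348405283 / 34888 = 4653416.80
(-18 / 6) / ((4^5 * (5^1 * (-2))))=3 / 10240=0.00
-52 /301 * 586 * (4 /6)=-60944 /903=-67.49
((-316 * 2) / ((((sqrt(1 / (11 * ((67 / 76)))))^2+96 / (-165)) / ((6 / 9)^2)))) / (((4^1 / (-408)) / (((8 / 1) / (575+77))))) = -158366560 / 215649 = -734.37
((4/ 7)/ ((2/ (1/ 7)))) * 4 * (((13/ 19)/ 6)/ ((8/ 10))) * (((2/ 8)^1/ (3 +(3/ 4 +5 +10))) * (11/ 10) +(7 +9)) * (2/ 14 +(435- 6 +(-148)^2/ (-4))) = -1880.97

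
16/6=8/3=2.67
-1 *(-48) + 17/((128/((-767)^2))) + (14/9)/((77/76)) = 990718099/12672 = 78181.67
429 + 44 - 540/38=8717/19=458.79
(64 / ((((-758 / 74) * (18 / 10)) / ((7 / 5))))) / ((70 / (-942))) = 371776 / 5685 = 65.40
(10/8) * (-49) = -245/4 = -61.25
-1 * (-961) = 961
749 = 749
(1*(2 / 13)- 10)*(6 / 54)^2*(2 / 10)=-128 / 5265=-0.02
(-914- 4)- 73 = -991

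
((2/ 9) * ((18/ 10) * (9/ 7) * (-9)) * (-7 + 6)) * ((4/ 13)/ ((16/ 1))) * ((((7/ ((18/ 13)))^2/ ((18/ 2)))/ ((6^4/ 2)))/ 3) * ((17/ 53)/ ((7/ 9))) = 221/ 4121280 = 0.00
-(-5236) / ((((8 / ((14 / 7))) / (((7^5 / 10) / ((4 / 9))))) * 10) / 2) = 198003267 / 200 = 990016.34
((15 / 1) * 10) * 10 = 1500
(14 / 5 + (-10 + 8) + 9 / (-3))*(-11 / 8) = 3.02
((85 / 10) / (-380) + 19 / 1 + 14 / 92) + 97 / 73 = 26105957 / 1276040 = 20.46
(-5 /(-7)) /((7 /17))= 85 /49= 1.73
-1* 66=-66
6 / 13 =0.46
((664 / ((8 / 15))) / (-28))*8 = -2490 / 7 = -355.71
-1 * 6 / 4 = -3 / 2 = -1.50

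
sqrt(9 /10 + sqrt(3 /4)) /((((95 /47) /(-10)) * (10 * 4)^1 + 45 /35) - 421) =-329 * sqrt(50 * sqrt(3) + 90) /1407460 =-0.00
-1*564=-564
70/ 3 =23.33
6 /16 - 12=-93 /8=-11.62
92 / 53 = 1.74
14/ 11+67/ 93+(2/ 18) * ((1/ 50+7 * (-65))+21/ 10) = -48.33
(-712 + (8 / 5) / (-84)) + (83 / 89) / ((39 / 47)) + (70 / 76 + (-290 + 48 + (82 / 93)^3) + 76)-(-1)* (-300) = -1454716557621793 / 1237752595170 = -1175.29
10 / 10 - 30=-29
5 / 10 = 1 / 2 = 0.50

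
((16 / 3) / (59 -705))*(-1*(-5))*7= -280 / 969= -0.29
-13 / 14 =-0.93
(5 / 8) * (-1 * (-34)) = 85 / 4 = 21.25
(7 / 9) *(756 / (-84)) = -7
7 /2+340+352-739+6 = -75 /2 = -37.50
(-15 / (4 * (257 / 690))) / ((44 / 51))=-263925 / 22616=-11.67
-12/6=-2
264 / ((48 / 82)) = 451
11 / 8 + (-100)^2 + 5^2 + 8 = 80275 / 8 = 10034.38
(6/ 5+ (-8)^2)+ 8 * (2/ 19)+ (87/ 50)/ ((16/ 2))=503573/ 7600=66.26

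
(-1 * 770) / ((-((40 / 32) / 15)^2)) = 110880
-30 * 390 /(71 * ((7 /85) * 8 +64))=-82875 /32518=-2.55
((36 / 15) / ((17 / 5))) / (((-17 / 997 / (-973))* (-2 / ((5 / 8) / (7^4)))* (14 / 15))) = -31181175 / 5551112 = -5.62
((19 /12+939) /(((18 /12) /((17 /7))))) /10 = 191879 /1260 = 152.28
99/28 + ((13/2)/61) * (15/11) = 69159/18788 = 3.68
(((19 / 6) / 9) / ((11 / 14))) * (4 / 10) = 266 / 1485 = 0.18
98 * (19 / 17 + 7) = 13524 / 17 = 795.53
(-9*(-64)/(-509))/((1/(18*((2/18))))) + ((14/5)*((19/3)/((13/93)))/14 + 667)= 22292616/33085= 673.80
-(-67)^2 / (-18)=4489 / 18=249.39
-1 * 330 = -330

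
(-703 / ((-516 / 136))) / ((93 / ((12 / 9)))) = 2.66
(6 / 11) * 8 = 48 / 11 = 4.36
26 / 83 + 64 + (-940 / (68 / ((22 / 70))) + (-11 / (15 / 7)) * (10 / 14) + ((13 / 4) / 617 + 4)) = 4410232283 / 73129308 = 60.31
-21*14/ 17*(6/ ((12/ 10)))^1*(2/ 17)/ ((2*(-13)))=1470/ 3757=0.39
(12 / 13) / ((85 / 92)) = 1.00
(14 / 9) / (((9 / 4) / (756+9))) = 4760 / 9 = 528.89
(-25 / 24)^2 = 625 / 576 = 1.09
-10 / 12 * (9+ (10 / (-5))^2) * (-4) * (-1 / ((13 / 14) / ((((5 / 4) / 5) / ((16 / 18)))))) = -105 / 8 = -13.12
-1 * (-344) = 344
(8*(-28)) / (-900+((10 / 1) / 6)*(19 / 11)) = 7392 / 29605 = 0.25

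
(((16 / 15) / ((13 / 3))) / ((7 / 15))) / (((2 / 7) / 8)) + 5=257 / 13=19.77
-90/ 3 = -30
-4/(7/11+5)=-22/31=-0.71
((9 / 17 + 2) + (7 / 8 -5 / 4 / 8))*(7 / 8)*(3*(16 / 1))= 37107 / 272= 136.42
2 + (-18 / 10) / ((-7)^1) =79 / 35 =2.26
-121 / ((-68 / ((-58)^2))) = 101761 / 17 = 5985.94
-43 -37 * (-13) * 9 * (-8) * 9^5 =-2044985011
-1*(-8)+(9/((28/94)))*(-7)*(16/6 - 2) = -133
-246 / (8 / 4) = -123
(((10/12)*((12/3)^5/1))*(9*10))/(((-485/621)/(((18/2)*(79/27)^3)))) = -58060272640/2619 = -22168870.81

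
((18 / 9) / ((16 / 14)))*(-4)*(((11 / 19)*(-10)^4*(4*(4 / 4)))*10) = -30800000 / 19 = -1621052.63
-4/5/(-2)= 2/5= 0.40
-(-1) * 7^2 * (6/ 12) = 49/ 2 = 24.50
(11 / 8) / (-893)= -11 / 7144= -0.00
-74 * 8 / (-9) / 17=592 / 153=3.87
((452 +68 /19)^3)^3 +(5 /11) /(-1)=3000875065961537251979671363766087361 /3549564675569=845420591042053047160422.00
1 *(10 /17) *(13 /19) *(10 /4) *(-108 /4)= -8775 /323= -27.17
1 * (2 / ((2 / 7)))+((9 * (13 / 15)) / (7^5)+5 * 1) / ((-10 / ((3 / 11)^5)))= 473636171474 / 67669603925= 7.00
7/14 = 1/2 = 0.50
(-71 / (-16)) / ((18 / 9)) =71 / 32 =2.22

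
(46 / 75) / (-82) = -23 / 3075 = -0.01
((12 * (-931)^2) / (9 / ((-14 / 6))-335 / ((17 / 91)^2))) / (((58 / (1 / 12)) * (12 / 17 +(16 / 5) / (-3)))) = 447131663265 / 103661127328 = 4.31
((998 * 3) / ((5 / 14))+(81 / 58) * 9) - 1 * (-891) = 2693163 / 290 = 9286.77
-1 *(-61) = 61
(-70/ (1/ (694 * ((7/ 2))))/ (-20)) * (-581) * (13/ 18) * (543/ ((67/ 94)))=-1092500067113/ 402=-2717661858.49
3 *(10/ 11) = 30/ 11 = 2.73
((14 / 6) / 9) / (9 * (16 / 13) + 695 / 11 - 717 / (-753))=251251 / 72887742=0.00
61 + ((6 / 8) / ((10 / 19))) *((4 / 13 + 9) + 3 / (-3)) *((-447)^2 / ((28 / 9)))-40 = 2767630899 / 3640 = 760338.16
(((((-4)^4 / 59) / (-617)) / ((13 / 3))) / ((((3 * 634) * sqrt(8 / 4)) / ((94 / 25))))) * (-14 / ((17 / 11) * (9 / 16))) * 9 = 14823424 * sqrt(2) / 63757124275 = 0.00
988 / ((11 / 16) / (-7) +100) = 110656 / 11189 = 9.89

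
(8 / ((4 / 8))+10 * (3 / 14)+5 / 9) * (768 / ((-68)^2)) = 18848 / 6069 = 3.11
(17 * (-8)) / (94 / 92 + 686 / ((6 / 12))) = -0.10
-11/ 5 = -2.20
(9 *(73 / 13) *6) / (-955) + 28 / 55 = 26162 / 136565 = 0.19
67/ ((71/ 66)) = 4422/ 71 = 62.28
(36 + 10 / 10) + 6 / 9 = 113 / 3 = 37.67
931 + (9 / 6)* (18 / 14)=13061 / 14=932.93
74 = 74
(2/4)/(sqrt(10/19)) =sqrt(190)/20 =0.69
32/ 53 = 0.60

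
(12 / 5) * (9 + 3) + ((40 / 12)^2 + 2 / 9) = 602 / 15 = 40.13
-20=-20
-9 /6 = -1.50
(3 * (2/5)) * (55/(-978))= -0.07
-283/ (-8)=35.38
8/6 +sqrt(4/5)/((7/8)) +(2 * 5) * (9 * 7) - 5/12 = 16 * sqrt(5)/35 +7571/12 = 631.94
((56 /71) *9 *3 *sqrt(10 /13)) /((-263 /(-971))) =1468152 *sqrt(130) /242749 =68.96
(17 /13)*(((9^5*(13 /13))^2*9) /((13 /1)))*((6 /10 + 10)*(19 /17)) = 31600727026263 /845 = 37397310090.25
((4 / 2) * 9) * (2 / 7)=36 / 7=5.14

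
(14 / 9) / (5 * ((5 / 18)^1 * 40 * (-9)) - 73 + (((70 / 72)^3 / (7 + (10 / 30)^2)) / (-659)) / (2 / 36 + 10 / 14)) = -1832800256 / 675125365853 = -0.00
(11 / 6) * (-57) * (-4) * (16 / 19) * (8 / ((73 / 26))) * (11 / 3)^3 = 97450496 / 1971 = 49442.16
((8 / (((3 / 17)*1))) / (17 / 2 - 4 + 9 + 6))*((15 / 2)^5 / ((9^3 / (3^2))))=53125 / 78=681.09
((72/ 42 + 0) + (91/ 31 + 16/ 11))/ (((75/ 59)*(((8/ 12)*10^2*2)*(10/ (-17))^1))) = -14614713/ 238700000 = -0.06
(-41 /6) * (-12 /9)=82 /9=9.11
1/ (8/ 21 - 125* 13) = -0.00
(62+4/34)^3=1177583616/4913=239687.28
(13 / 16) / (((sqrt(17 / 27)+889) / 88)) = 3432429 / 42677300 - 429 *sqrt(51) / 42677300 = 0.08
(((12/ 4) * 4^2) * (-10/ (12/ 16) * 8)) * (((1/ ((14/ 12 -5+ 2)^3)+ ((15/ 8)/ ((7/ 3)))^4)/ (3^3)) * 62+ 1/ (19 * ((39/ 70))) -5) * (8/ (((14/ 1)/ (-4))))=-838173360957320/ 16576256697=-50564.69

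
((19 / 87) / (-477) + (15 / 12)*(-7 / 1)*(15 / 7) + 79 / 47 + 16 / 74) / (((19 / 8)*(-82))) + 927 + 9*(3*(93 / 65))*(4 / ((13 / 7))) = 47993009213132812 / 47504131262055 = 1010.29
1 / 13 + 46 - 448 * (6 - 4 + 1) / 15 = -2829 / 65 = -43.52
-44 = -44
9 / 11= 0.82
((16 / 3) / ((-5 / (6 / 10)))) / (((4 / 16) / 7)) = -448 / 25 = -17.92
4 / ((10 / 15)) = 6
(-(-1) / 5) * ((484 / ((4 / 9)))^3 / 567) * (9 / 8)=143496441 / 280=512487.29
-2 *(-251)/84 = 251/42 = 5.98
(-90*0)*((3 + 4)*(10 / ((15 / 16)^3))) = 0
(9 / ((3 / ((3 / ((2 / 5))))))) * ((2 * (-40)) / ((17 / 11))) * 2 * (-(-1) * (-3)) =118800 / 17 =6988.24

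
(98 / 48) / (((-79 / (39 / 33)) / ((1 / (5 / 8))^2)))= -5096 / 65175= -0.08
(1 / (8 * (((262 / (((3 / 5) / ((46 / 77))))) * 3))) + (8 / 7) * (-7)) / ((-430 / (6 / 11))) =11569689 / 1140119200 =0.01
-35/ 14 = -5/ 2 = -2.50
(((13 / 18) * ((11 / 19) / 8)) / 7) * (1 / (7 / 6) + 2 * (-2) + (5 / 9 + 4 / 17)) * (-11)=3962387 / 20511792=0.19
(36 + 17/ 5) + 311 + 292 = 3212/ 5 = 642.40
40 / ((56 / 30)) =150 / 7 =21.43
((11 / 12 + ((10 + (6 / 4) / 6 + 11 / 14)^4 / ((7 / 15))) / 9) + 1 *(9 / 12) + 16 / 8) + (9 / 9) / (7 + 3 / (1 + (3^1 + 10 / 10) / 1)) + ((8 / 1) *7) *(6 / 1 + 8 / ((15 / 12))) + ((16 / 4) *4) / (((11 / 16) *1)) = 57365998676633 / 13488625920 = 4252.92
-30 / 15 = -2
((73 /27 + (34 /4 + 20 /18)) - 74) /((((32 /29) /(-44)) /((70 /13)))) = 37190615 /2808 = 13244.52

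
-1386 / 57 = -462 / 19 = -24.32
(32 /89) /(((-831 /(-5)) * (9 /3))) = 160 /221877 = 0.00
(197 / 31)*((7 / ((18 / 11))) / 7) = 2167 / 558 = 3.88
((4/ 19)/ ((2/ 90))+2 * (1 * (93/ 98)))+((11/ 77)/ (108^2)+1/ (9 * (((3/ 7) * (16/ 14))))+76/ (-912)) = 125045395/ 10859184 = 11.52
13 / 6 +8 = 61 / 6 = 10.17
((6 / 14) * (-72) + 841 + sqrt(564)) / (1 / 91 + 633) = 91 * sqrt(141) / 28802 + 73723 / 57604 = 1.32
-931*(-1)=931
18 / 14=1.29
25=25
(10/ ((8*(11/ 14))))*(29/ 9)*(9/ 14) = 145/ 44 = 3.30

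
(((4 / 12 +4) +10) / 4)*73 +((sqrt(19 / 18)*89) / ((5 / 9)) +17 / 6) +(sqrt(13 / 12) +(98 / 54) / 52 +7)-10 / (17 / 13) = sqrt(39) / 6 +267*sqrt(38) / 10 +3148243 / 11934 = 429.44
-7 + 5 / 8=-51 / 8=-6.38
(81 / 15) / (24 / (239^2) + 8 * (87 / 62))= 15936759 / 33131420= 0.48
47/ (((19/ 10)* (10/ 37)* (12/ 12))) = 1739/ 19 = 91.53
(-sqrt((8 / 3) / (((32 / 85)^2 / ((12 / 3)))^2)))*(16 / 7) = -7225*sqrt(6) / 168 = -105.34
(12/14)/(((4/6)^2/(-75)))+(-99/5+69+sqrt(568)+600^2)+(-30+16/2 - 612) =2 * sqrt(142)+25148939/70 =359294.39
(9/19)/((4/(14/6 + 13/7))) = 66/133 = 0.50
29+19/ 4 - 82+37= -45/ 4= -11.25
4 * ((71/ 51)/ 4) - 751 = -38230/ 51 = -749.61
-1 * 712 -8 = -720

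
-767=-767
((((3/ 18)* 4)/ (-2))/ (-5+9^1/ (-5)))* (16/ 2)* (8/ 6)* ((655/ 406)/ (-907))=-26200/ 28170513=-0.00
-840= -840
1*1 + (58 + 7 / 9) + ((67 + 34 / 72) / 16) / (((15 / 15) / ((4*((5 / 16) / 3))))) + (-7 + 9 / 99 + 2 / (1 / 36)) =9627611 / 76032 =126.63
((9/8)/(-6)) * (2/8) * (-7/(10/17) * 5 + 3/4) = 705/256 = 2.75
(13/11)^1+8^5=360461/11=32769.18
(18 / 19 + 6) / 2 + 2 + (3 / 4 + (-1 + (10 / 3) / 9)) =11479 / 2052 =5.59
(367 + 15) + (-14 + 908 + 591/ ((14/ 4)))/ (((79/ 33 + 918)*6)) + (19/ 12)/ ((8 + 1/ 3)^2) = 382.22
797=797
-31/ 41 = -0.76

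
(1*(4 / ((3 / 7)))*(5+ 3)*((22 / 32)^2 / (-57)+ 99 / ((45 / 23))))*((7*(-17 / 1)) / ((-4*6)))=3074745443 / 164160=18730.17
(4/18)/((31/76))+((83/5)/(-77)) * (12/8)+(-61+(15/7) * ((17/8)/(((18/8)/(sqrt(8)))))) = -13057061/214830+85 * sqrt(2)/21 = -55.05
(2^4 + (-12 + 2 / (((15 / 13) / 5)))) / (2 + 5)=38 / 21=1.81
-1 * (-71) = 71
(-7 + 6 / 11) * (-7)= 497 / 11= 45.18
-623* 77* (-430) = 20627530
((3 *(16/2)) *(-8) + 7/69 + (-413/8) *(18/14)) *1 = -142567/552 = -258.27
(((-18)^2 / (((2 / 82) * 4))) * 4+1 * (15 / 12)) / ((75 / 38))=1009679 / 150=6731.19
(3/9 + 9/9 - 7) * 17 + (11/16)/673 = -3111919/32304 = -96.33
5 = 5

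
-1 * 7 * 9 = -63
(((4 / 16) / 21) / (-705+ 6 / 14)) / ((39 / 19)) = -19 / 2308176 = -0.00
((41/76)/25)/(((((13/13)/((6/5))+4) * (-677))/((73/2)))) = -8979/37302700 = -0.00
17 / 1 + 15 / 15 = 18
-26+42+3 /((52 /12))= 217 /13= 16.69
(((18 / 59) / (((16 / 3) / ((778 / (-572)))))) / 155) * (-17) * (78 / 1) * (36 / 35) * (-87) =-419416299 / 7041650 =-59.56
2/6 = 1/3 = 0.33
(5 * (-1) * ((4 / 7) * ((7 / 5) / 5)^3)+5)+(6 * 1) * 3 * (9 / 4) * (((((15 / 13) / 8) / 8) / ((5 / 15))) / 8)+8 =549581473 / 41600000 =13.21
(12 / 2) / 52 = 3 / 26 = 0.12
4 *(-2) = -8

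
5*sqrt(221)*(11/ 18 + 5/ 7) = 835*sqrt(221)/ 126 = 98.52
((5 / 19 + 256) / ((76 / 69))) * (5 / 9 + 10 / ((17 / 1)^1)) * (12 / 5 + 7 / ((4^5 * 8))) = 128481378585 / 201097216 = 638.90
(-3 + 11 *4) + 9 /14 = 583 /14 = 41.64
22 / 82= 11 / 41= 0.27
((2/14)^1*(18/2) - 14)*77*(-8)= 7832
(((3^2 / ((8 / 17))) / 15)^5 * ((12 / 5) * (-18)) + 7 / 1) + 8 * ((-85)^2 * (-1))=-3708067681777 / 64000000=-57938.56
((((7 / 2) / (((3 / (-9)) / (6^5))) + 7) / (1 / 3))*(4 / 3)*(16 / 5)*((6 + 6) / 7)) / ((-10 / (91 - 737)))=-2893170432 / 25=-115726817.28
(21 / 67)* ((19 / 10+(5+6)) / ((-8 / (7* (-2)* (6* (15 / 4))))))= 170667 / 1072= 159.20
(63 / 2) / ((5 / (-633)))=-39879 / 10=-3987.90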